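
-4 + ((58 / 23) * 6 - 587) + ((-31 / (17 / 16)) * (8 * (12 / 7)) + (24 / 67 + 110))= -158741263 / 183379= -865.65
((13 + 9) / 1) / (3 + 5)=11 / 4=2.75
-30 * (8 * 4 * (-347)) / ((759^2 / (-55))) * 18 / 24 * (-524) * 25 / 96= 56821250 / 17457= 3254.93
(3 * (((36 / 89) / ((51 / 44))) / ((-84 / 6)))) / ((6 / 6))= -792 / 10591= -0.07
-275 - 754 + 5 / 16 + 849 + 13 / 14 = -20021 / 112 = -178.76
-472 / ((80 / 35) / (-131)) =54103 / 2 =27051.50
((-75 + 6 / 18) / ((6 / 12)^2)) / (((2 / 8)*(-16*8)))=28 / 3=9.33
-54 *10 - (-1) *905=365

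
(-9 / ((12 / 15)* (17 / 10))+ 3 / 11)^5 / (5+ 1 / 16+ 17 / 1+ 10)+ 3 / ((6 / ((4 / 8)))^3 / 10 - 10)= -51555108109391319 / 160754580964021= -320.71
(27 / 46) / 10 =27 / 460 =0.06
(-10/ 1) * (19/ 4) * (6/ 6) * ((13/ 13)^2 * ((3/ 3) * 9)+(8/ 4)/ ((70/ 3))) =-3021/ 7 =-431.57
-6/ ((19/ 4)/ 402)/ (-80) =603/ 95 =6.35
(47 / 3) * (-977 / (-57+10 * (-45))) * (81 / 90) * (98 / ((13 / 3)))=6750093 / 10985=614.48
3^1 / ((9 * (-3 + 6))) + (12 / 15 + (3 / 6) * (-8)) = -139 / 45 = -3.09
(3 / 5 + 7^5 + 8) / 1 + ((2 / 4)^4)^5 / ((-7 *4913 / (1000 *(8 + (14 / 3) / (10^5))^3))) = 16815.60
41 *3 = 123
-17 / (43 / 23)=-391 / 43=-9.09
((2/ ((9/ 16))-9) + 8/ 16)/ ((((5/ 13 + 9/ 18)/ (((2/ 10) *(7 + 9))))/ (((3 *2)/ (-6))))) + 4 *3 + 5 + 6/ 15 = 36521/ 1035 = 35.29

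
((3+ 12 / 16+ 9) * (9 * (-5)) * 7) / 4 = -16065 / 16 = -1004.06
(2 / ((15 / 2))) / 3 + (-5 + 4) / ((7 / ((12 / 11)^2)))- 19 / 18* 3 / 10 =-60647 / 152460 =-0.40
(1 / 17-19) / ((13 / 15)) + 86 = 14176 / 221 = 64.14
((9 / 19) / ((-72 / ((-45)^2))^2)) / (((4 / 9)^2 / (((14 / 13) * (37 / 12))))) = 3186185625 / 505856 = 6298.60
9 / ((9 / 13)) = 13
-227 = -227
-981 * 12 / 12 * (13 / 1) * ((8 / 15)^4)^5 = -1633689772027902164992 / 36947297000885009765625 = -0.04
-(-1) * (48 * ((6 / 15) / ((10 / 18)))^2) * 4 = 62208 / 625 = 99.53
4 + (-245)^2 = 60029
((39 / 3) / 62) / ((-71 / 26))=-169 / 2201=-0.08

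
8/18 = 4/9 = 0.44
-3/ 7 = -0.43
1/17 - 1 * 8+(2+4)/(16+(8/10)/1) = -1805/238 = -7.58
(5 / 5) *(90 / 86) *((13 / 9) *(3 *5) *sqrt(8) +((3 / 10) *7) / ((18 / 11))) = 231 / 172 +1950 *sqrt(2) / 43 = 65.48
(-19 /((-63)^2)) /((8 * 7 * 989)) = -19 /219819096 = -0.00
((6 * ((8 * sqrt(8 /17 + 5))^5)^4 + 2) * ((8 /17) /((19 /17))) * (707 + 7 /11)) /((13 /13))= 20848426841539019829011900916502391262967424 /421342725193841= 49480922761743633475462890000.00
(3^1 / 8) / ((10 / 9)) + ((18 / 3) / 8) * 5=327 / 80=4.09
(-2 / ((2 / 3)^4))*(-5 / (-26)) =-405 / 208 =-1.95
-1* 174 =-174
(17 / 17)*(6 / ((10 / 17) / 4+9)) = 204 / 311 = 0.66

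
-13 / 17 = -0.76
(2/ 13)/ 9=2/ 117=0.02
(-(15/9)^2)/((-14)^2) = -25/1764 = -0.01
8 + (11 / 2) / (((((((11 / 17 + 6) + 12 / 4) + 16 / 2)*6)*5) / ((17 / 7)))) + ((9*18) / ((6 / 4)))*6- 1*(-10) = 83919179 / 126000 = 666.03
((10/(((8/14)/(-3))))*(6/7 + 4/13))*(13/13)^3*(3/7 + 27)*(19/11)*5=-14500800/1001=-14486.31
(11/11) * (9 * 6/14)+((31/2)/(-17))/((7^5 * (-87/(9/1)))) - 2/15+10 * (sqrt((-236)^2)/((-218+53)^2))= 343832546867/90232917390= 3.81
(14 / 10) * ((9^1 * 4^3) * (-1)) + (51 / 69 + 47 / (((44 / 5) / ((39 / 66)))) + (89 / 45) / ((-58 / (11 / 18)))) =-802.53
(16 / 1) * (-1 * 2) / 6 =-16 / 3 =-5.33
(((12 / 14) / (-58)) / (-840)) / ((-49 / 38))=-19 / 1392580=-0.00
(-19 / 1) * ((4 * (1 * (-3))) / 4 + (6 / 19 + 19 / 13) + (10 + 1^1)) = -2415 / 13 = -185.77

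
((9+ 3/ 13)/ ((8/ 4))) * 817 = 49020/ 13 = 3770.77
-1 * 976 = -976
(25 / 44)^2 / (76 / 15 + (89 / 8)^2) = 37500 / 14965159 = 0.00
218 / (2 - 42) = -109 / 20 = -5.45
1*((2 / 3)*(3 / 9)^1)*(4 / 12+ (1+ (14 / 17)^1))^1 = 220 / 459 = 0.48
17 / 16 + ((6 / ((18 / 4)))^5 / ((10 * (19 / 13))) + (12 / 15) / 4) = 572813 / 369360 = 1.55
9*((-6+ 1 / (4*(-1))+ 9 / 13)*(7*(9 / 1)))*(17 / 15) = -928557 / 260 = -3571.37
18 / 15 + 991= 4961 / 5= 992.20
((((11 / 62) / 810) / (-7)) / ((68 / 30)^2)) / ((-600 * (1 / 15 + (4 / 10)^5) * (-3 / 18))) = -6875 / 8681486016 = -0.00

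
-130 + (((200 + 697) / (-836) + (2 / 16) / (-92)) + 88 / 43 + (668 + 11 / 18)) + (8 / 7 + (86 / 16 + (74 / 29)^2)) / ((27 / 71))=603316311970973 / 1051357351968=573.85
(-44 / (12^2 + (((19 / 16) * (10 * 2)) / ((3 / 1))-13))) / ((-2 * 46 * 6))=22 / 38341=0.00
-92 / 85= -1.08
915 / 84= 305 / 28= 10.89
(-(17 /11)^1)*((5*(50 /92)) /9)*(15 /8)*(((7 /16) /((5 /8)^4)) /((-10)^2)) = -476 /18975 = -0.03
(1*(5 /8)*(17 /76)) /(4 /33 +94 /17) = 9537 /385472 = 0.02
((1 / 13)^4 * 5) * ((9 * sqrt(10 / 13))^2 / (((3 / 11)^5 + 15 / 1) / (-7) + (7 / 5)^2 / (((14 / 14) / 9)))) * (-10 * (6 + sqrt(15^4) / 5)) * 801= -2220444360337500 / 7722262088021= -287.54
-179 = -179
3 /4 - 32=-125 /4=-31.25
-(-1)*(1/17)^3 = 1/4913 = 0.00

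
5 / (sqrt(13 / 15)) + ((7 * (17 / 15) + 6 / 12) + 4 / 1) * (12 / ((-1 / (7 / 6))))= -2611 / 15 + 5 * sqrt(195) / 13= -168.70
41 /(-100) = -41 /100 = -0.41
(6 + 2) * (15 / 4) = 30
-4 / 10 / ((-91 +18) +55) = 1 / 45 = 0.02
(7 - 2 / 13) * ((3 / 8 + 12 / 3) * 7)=21805 / 104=209.66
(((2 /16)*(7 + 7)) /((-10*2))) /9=-7 /720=-0.01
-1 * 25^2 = -625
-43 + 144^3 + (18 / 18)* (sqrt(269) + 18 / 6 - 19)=sqrt(269) + 2985925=2985941.40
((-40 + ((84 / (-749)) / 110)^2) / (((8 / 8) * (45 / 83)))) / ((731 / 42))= -1609752256168 / 379753312125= -4.24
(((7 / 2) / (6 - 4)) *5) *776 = 6790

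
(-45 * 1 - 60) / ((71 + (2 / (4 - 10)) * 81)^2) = -105 / 1936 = -0.05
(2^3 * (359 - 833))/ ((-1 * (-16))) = -237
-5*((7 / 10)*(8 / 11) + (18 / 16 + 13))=-6439 / 88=-73.17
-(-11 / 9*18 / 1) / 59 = 22 / 59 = 0.37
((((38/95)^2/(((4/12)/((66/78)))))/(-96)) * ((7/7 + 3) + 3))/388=-77/1008800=-0.00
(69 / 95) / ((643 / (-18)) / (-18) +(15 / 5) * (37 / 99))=245916 / 1051555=0.23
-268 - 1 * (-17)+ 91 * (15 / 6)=-47 / 2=-23.50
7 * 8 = 56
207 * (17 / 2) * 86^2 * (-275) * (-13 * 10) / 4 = 116306029125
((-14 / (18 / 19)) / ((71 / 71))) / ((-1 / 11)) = 1463 / 9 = 162.56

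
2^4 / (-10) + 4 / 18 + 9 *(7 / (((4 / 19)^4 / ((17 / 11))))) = 6280646003 / 126720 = 49563.18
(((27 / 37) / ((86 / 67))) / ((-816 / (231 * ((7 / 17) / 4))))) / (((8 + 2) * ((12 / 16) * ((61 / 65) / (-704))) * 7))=6639633 / 28047739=0.24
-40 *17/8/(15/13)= -221/3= -73.67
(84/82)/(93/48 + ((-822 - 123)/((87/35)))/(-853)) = 16623264/38673127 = 0.43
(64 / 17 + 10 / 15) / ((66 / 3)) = 113 / 561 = 0.20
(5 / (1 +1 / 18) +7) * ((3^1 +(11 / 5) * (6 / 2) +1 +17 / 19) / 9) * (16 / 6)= 649376 / 16245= 39.97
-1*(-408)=408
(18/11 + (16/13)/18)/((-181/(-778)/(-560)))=-955881920/232947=-4103.43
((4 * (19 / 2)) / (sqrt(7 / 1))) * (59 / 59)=38 * sqrt(7) / 7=14.36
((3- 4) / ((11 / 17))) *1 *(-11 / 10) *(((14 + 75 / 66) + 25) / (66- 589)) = -15011 / 115060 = -0.13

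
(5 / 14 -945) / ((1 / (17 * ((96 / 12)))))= -899300 / 7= -128471.43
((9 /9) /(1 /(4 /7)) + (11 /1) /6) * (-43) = -103.40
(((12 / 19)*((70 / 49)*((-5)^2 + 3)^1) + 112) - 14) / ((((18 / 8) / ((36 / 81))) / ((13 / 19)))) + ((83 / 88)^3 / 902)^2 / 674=124056416013051846812558833 / 7446654856873857068826624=16.66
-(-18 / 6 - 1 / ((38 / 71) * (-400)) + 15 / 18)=98587 / 45600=2.16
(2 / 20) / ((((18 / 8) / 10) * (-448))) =-0.00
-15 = -15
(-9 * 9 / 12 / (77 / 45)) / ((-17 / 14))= 1215 / 374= 3.25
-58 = -58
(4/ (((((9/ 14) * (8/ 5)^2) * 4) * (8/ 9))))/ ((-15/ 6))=-35/ 128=-0.27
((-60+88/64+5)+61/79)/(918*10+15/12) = -33403/5802550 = -0.01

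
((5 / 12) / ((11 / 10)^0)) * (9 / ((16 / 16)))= 3.75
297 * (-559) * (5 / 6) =-276705 / 2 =-138352.50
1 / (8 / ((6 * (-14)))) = -21 / 2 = -10.50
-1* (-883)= 883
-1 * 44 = -44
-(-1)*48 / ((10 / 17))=408 / 5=81.60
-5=-5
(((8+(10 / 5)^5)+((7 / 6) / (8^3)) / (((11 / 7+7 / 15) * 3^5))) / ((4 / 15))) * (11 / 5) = 23430023815 / 71000064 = 330.00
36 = 36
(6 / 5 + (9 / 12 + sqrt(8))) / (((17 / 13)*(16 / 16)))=507 / 340 + 26*sqrt(2) / 17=3.65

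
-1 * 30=-30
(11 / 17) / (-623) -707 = -7487848 / 10591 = -707.00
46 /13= 3.54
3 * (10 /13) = 30 /13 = 2.31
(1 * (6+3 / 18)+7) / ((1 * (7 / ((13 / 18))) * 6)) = 1027 / 4536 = 0.23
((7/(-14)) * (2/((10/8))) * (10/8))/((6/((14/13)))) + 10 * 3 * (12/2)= 7013/39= 179.82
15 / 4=3.75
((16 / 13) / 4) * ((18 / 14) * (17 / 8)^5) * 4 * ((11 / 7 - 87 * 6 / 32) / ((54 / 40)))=-901609195 / 1204224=-748.71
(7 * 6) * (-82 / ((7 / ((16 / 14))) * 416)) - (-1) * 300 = 27177 / 91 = 298.65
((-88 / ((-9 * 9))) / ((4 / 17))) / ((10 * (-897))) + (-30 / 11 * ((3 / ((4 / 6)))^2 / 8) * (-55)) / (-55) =-441424187 / 63938160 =-6.90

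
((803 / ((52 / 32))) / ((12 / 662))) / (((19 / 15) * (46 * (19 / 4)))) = 10631720 / 107939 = 98.50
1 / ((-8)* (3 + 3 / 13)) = -13 / 336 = -0.04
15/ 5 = 3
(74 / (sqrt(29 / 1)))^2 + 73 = 7593 / 29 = 261.83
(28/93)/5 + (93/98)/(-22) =17123/1002540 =0.02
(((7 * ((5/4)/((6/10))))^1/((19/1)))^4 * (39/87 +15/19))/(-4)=-0.11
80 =80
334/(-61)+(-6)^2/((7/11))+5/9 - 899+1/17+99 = -48886508/65331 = -748.29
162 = 162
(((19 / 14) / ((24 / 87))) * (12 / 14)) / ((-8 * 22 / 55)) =-8265 / 6272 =-1.32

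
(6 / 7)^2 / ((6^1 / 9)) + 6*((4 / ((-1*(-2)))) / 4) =201 / 49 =4.10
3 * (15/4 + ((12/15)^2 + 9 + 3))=4917/100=49.17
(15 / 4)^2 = 225 / 16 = 14.06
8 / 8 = 1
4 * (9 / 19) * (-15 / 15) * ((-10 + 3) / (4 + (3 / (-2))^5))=-8064 / 2185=-3.69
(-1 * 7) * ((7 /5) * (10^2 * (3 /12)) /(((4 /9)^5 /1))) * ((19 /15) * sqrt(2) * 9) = -164923857 * sqrt(2) /1024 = -227771.05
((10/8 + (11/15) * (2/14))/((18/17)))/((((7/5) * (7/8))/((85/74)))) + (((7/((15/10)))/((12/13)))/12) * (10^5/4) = 7218828455/685314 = 10533.61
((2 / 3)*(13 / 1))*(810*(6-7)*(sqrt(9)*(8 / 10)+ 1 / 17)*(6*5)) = -8803080 / 17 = -517828.24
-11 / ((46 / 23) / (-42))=231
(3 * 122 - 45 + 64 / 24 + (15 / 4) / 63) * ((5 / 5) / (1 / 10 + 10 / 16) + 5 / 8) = 4214915 / 6496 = 648.85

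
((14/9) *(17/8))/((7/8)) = 34/9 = 3.78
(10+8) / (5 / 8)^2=1152 / 25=46.08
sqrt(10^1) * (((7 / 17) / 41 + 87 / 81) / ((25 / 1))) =20402 * sqrt(10) / 470475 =0.14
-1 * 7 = -7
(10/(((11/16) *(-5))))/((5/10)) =-64/11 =-5.82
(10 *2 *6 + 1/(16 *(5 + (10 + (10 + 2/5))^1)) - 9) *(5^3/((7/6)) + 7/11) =1871897543/156464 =11963.76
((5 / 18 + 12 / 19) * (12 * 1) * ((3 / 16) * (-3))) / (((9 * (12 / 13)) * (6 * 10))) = -4043 / 328320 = -0.01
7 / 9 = 0.78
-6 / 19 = -0.32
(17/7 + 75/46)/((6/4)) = 1307/483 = 2.71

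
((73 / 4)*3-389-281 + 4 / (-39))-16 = -98491 / 156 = -631.35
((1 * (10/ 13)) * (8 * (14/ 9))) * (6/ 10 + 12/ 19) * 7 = 1568/ 19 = 82.53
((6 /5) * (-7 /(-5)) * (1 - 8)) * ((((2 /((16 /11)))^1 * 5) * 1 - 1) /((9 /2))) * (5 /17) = -2303 /510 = -4.52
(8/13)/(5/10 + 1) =0.41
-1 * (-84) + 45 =129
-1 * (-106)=106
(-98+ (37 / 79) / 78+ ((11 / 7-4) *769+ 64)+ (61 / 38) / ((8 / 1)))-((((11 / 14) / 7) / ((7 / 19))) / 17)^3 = -353069212835814228779 / 185692518371999184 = -1901.36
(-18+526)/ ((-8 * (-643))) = 127/ 1286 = 0.10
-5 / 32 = -0.16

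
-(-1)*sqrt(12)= 2*sqrt(3)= 3.46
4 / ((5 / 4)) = 16 / 5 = 3.20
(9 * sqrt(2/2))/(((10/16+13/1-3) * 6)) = 12/85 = 0.14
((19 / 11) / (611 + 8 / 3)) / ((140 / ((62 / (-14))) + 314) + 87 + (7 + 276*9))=1767 / 1795696672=0.00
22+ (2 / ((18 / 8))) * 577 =534.89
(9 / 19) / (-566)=-9 / 10754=-0.00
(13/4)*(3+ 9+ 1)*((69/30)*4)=3887/10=388.70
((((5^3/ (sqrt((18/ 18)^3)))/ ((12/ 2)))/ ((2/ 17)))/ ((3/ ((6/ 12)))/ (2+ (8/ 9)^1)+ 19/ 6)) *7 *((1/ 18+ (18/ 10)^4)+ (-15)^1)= -77391769/ 73620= -1051.23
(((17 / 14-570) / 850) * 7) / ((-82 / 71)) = 565373 / 139400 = 4.06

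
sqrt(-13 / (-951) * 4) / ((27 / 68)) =0.59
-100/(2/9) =-450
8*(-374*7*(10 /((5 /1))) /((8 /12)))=-62832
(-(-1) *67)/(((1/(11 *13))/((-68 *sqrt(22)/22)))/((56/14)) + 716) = 118456 *sqrt(22)/35254393427967 + 3298944636416/35254393427967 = 0.09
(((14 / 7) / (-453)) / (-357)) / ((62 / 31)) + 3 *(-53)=-25713638 / 161721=-159.00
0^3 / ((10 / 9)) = 0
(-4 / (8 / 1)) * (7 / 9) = -7 / 18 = -0.39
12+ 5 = 17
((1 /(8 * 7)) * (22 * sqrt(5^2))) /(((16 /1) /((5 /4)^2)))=1375 /7168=0.19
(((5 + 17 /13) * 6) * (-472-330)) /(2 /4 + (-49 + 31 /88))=630.41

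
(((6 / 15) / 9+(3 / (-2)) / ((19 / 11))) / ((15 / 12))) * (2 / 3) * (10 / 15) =-11272 / 38475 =-0.29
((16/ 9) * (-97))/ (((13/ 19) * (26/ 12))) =-58976/ 507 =-116.32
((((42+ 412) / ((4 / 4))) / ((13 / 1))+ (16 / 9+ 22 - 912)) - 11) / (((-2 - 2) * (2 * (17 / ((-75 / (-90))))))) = 505615 / 95472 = 5.30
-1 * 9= -9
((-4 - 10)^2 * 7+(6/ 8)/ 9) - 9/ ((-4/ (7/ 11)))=1373.52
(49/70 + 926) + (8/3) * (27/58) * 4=270183/290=931.67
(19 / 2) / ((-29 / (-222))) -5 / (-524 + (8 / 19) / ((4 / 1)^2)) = 41997809 / 577419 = 72.73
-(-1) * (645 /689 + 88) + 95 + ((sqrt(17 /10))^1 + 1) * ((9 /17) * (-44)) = 1881600 /11713 - 198 * sqrt(170) /85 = 130.27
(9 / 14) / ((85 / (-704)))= -3168 / 595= -5.32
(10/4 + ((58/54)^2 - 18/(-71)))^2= 163588700521/10715976324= 15.27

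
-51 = -51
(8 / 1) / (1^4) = 8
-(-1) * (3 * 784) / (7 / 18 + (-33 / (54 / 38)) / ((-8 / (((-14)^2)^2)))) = 672 / 31861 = 0.02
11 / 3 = 3.67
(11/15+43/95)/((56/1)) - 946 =-7548911/7980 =-945.98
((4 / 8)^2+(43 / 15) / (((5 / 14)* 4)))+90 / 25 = 1757 / 300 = 5.86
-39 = -39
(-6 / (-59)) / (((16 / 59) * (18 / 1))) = 1 / 48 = 0.02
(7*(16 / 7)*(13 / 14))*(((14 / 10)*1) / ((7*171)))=104 / 5985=0.02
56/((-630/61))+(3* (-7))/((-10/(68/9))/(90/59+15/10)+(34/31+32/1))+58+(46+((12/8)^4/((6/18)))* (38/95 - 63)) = -83840591335/98311824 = -852.80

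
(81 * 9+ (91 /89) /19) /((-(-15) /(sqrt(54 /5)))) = 246566 * sqrt(30) /8455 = 159.73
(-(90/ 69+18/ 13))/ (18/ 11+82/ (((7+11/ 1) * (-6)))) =-477576/ 155779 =-3.07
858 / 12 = 143 / 2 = 71.50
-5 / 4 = -1.25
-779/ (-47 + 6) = 19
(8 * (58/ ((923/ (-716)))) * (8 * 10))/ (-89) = 26577920/ 82147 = 323.54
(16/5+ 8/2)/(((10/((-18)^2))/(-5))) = -5832/5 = -1166.40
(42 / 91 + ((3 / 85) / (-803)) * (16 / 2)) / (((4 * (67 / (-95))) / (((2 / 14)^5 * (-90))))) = 174940695 / 199835582947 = 0.00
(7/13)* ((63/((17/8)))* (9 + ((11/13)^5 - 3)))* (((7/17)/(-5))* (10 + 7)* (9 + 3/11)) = -353964162384/265474495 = -1333.33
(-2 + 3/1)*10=10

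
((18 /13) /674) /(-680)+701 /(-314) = -1044168953 /467715560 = -2.23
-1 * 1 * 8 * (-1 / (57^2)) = 8 / 3249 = 0.00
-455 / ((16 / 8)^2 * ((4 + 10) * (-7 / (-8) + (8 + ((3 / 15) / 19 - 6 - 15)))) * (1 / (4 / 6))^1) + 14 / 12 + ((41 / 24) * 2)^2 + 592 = 267498293 / 441936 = 605.29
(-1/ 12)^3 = -1/ 1728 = -0.00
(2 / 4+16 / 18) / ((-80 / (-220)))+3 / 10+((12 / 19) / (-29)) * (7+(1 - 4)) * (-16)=1093613 / 198360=5.51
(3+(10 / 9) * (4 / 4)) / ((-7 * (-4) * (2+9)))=37 / 2772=0.01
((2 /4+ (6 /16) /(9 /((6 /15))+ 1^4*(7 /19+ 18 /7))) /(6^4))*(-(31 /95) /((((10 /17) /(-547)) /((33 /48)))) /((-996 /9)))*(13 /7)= -0.00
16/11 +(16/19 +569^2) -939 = 67470278/209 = 322824.30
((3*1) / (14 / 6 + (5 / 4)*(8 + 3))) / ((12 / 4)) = 12 / 193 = 0.06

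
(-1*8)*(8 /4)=-16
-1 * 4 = -4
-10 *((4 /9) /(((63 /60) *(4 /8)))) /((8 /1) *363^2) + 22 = 547895302 /24904341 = 22.00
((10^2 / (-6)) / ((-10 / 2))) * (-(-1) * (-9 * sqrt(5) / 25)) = -6 * sqrt(5) / 5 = -2.68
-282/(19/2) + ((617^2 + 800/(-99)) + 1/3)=716005600/1881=380651.57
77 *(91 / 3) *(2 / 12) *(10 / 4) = 35035 / 36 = 973.19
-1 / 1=-1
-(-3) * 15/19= 45/19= 2.37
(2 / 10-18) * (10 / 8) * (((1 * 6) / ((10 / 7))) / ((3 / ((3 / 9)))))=-623 / 60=-10.38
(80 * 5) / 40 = 10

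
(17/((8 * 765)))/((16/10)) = 1/576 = 0.00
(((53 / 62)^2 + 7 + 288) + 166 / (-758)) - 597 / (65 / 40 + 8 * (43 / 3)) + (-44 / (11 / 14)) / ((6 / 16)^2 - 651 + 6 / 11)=77245419876946495 / 265937814329148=290.46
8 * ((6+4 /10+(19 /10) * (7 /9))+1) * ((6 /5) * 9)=19176 /25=767.04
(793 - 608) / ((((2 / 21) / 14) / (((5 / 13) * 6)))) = 62757.69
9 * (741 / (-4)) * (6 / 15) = -6669 / 10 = -666.90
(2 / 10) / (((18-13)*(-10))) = -1 / 250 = -0.00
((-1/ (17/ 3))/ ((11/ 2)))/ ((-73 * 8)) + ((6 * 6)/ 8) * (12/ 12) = 245721/ 54604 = 4.50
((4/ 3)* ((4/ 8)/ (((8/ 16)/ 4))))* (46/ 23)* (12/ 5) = 25.60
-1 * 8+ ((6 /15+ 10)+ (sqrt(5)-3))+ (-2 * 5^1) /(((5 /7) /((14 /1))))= -983 /5+ sqrt(5)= -194.36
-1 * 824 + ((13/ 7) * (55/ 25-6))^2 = -948391/ 1225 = -774.20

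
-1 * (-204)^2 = -41616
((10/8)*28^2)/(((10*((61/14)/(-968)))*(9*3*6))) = -664048/4941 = -134.40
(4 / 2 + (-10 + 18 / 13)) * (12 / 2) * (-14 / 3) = 2408 / 13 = 185.23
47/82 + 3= 293/82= 3.57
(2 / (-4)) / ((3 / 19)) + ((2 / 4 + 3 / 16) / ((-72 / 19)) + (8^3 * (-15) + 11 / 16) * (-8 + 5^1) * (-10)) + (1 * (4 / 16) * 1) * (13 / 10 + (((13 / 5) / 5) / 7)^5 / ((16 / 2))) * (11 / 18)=-43560439750357065929 / 189078750000000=-230382.52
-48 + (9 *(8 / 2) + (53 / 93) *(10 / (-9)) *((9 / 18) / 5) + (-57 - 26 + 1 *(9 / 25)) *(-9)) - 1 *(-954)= 35273203 / 20925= 1685.70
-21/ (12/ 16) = -28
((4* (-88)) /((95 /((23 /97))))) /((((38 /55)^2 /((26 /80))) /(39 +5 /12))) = -188239337 /7983876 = -23.58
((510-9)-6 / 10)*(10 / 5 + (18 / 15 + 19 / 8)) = 278973 / 100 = 2789.73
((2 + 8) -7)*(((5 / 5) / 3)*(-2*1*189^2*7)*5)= -2500470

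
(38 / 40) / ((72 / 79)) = 1.04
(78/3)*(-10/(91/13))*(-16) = 4160/7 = 594.29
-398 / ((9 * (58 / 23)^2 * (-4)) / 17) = 1789607 / 60552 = 29.55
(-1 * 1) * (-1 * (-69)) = -69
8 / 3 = 2.67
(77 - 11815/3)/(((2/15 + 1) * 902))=-28960/7667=-3.78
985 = 985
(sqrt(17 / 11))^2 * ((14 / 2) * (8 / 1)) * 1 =86.55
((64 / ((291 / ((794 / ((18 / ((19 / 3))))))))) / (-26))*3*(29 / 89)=-6999904 / 3030183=-2.31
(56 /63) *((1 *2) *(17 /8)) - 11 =-65 /9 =-7.22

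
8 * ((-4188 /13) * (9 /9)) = -33504 /13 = -2577.23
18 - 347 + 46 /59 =-19365 /59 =-328.22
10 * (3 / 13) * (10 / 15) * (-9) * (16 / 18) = -160 / 13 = -12.31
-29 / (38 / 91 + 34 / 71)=-187369 / 5792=-32.35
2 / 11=0.18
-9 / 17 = -0.53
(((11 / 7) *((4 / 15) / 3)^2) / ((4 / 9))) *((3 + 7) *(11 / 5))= 968 / 1575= 0.61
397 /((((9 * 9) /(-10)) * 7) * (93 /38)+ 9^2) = -150860 /21951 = -6.87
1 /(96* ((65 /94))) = 0.02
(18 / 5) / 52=9 / 130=0.07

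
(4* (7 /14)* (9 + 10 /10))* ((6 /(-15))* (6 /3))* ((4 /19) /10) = -32 /95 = -0.34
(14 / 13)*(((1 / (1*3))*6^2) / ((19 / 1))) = 168 / 247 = 0.68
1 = 1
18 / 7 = 2.57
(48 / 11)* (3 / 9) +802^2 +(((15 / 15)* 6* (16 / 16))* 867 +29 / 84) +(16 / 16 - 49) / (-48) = 599129731 / 924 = 648408.80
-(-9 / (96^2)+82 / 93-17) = 1535069 / 95232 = 16.12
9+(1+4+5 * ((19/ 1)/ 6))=179/ 6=29.83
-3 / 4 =-0.75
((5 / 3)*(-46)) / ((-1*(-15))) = -5.11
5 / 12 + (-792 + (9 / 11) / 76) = -496316 / 627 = -791.57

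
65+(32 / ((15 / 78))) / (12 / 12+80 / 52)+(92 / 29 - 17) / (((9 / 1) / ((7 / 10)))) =3717257 / 28710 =129.48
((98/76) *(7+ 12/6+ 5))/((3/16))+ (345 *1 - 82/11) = 272009/627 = 433.83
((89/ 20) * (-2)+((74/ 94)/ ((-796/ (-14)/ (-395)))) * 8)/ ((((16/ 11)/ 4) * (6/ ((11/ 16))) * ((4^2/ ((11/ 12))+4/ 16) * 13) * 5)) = -2184888409/ 151548529600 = -0.01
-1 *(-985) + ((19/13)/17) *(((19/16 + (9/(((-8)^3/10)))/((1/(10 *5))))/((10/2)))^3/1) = 57047314460977/57933824000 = 984.70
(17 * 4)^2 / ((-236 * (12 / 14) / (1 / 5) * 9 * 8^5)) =-2023 / 130498560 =-0.00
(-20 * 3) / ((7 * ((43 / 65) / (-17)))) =66300 / 301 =220.27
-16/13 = -1.23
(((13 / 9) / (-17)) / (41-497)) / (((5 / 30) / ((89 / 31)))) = 1157 / 360468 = 0.00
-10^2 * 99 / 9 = -1100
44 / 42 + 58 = 1240 / 21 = 59.05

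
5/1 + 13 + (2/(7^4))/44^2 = 18.00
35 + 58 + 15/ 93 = 2888/ 31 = 93.16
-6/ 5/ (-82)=3/ 205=0.01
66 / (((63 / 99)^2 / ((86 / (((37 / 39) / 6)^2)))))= 37606201776 / 67081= 560608.84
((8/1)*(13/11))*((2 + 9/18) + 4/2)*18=8424/11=765.82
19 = 19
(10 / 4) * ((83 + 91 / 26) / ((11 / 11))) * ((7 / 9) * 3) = 6055 / 12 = 504.58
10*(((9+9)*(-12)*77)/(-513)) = 6160/19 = 324.21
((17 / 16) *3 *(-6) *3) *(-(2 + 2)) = 459 / 2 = 229.50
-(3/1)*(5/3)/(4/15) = -75/4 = -18.75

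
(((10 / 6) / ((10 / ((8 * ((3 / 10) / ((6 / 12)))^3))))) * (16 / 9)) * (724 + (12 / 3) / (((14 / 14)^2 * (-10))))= 231552 / 625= 370.48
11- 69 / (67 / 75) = -4438 / 67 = -66.24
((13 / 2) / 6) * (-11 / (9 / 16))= -572 / 27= -21.19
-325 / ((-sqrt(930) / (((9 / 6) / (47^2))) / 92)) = 0.67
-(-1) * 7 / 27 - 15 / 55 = -4 / 297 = -0.01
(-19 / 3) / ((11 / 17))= -323 / 33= -9.79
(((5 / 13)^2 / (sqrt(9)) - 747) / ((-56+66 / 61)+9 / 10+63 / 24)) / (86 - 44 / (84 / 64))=3234132160 / 11677029481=0.28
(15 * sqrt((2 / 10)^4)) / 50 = 3 / 250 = 0.01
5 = 5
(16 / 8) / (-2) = -1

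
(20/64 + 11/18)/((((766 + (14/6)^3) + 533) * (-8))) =-21/238592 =-0.00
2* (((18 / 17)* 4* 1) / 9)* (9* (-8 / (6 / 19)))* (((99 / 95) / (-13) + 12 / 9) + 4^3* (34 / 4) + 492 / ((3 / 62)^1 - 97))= -769931678272 / 6642155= -115915.95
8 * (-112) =-896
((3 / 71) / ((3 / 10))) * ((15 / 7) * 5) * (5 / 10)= 0.75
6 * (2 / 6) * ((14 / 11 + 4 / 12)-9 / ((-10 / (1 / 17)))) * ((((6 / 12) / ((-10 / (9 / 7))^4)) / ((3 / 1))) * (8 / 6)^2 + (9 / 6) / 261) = 7081538081 / 366205021875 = 0.02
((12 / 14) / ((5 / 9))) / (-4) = -27 / 70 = -0.39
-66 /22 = -3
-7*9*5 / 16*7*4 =-2205 / 4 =-551.25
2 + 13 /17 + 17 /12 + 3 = 1465 /204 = 7.18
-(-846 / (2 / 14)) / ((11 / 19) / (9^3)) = 82025622 / 11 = 7456874.73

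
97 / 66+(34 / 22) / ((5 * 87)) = 14099 / 9570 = 1.47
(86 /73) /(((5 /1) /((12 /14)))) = 516 /2555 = 0.20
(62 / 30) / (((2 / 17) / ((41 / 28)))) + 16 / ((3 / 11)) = 23629 / 280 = 84.39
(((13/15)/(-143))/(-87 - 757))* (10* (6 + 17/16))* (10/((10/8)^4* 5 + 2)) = 9040/25324431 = 0.00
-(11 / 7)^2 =-121 / 49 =-2.47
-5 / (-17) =5 / 17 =0.29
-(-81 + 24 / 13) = 1029 / 13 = 79.15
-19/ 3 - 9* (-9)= 224/ 3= 74.67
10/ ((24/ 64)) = 80/ 3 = 26.67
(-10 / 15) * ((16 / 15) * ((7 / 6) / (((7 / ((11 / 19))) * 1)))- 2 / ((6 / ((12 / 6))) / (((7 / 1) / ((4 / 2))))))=3814 / 2565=1.49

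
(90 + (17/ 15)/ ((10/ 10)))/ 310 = 1367/ 4650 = 0.29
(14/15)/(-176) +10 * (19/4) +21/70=63089/1320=47.79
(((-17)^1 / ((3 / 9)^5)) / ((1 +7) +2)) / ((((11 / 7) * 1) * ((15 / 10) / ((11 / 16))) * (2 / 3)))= -28917 / 160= -180.73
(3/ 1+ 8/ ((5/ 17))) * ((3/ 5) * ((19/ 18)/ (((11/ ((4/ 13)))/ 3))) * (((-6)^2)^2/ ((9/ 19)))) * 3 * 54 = 2543265216/ 3575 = 711402.86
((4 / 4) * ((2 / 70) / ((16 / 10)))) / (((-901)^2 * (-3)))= -1 / 136382568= -0.00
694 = 694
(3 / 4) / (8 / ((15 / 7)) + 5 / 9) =0.17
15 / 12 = 5 / 4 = 1.25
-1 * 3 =-3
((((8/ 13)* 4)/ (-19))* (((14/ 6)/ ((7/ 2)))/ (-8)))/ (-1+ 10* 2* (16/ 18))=24/ 37297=0.00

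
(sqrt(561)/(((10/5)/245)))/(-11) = -245 * sqrt(561)/22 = -263.77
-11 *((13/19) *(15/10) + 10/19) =-649/38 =-17.08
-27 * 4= -108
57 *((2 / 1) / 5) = 114 / 5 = 22.80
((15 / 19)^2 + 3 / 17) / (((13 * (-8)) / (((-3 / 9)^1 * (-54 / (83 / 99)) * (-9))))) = 9839313 / 6621823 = 1.49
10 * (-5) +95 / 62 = -3005 / 62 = -48.47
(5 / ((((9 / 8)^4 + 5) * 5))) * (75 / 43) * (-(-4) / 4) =307200 / 1162763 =0.26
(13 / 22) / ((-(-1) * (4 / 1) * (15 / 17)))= 221 / 1320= 0.17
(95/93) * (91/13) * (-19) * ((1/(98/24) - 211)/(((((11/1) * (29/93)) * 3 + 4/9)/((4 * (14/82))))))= 44736564/24559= 1821.60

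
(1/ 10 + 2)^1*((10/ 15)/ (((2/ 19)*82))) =133/ 820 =0.16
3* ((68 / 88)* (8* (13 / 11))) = 21.92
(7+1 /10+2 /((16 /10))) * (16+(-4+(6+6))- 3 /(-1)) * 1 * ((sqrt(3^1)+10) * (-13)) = -58617 /2- 58617 * sqrt(3) /20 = -34384.88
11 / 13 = 0.85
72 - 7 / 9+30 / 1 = 911 / 9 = 101.22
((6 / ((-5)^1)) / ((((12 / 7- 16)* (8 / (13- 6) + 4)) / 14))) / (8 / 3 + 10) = 343 / 19000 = 0.02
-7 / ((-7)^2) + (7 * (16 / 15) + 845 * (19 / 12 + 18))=6953201 / 420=16555.24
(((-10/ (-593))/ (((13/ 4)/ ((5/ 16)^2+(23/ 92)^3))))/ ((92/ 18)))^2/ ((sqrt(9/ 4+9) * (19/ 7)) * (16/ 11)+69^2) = 10097235225/ 3634862470236582547456-830508525 * sqrt(5)/ 240355280844394020950528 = 0.00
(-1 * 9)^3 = -729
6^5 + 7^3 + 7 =8126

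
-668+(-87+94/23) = -17271/23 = -750.91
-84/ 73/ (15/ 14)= -392/ 365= -1.07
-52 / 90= -0.58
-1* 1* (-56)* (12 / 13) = 672 / 13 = 51.69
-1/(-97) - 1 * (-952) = 92345/97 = 952.01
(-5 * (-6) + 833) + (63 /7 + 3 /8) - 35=837.38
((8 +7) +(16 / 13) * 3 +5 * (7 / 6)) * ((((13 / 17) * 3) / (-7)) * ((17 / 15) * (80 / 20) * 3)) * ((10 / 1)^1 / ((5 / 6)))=-45912 / 35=-1311.77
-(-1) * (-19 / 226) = -19 / 226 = -0.08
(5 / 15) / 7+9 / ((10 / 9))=1711 / 210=8.15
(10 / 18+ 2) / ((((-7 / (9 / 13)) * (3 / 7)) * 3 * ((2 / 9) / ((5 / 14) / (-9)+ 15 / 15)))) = -2783 / 3276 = -0.85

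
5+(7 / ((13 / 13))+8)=20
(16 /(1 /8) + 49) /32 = 177 /32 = 5.53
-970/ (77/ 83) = -80510/ 77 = -1045.58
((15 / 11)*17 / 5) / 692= 51 / 7612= 0.01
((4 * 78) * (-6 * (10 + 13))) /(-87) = 14352 /29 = 494.90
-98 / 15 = -6.53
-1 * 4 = -4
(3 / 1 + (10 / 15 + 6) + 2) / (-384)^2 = 35 / 442368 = 0.00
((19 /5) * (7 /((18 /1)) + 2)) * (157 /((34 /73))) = 9363637 /3060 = 3060.01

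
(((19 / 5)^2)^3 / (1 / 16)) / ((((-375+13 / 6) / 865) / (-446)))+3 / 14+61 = 4878680410815737 / 97868750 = 49849215.51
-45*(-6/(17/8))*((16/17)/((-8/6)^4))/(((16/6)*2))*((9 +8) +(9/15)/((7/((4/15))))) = 120.77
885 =885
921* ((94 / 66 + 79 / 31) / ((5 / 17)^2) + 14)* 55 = 470491622 / 155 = 3035429.82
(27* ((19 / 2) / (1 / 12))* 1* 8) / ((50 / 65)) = 160056 / 5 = 32011.20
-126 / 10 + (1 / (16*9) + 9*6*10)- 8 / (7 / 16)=2565971 / 5040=509.12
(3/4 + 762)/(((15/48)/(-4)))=-48816/5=-9763.20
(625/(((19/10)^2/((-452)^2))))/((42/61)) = 389454500000/7581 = 51372444.27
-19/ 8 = -2.38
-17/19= -0.89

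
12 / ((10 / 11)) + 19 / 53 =3593 / 265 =13.56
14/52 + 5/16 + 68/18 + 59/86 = 406147/80496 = 5.05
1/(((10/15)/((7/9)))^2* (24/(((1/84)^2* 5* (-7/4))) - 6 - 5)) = -245/3485628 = -0.00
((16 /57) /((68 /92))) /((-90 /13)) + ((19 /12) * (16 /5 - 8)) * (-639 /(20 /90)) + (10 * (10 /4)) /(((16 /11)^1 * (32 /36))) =122083289671 /5581440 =21873.08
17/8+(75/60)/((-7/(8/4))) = 99/56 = 1.77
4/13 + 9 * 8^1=940/13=72.31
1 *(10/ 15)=2/ 3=0.67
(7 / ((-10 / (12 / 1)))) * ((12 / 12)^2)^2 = -42 / 5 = -8.40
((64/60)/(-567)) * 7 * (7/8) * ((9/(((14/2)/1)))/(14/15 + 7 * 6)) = -1/2898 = -0.00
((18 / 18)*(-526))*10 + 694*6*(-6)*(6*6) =-904684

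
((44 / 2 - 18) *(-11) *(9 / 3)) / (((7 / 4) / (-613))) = 323664 / 7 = 46237.71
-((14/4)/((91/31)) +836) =-21767/26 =-837.19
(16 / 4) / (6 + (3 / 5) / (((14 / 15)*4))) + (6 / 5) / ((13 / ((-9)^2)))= 36446 / 4485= 8.13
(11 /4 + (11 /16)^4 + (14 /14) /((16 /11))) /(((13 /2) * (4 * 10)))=239921 /17039360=0.01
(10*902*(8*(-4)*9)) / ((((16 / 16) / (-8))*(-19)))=-20782080 / 19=-1093793.68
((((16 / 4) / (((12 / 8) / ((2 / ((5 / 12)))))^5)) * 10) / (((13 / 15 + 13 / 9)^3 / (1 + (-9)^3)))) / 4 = -167215104 / 845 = -197887.70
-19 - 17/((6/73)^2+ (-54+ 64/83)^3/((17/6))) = -19.00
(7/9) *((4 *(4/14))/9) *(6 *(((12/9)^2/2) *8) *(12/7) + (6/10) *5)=4264/567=7.52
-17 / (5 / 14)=-238 / 5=-47.60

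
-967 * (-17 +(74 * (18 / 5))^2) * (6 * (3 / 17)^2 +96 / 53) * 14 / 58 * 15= -1102444533783558 / 2220965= -496380867.68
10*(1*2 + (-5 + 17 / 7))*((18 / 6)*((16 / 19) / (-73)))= 1920 / 9709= 0.20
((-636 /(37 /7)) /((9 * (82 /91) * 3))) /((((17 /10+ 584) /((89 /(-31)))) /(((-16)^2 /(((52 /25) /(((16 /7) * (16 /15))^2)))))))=395690639360 /22310408259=17.74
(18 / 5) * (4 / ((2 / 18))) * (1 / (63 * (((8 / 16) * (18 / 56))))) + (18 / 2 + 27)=48.80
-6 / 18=-1 / 3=-0.33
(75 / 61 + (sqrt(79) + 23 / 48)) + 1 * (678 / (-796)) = 499301 / 582672 + sqrt(79) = 9.75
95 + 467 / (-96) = 8653 / 96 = 90.14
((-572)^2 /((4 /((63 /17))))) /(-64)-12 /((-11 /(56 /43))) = -609176967 /128656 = -4734.93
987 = 987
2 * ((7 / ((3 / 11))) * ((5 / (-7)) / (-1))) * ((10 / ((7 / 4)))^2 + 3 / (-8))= 1183.53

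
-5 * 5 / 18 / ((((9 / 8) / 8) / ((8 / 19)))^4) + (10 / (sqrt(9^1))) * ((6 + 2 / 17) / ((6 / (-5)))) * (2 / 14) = -104443315455400 / 915743642751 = -114.05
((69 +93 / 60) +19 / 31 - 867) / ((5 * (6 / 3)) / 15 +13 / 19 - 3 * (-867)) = -28124883 / 91967080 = -0.31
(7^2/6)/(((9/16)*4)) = 98/27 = 3.63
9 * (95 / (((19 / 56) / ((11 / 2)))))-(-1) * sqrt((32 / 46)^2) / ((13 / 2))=4144172 / 299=13860.11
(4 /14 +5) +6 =79 /7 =11.29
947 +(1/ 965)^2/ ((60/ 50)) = 947.00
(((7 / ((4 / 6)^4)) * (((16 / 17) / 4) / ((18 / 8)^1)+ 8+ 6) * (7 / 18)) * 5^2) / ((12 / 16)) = 1321775 / 204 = 6479.29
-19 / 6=-3.17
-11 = -11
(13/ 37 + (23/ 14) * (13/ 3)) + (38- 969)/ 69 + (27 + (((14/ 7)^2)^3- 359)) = -9794107/ 35742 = -274.02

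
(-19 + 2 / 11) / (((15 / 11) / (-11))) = 151.80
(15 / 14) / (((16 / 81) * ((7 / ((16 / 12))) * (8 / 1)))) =405 / 3136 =0.13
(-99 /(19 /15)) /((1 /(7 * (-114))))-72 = 62298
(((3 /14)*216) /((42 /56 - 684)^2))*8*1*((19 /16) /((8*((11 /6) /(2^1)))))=8208 /63903917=0.00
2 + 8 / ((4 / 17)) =36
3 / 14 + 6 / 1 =87 / 14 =6.21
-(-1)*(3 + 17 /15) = 62 /15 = 4.13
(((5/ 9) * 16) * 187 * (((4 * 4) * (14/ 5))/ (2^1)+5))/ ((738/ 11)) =2254472/ 3321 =678.85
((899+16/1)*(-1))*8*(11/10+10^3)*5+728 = -36639532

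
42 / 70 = 3 / 5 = 0.60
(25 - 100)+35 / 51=-3790 / 51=-74.31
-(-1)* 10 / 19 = 0.53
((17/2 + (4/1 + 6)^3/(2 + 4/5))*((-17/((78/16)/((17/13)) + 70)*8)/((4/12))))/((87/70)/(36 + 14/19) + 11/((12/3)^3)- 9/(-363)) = -1919176781998080/218625228631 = -8778.39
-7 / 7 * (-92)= 92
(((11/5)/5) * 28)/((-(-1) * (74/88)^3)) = 26236672/1266325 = 20.72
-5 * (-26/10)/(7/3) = 39/7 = 5.57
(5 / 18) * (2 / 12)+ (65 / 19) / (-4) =-415 / 513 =-0.81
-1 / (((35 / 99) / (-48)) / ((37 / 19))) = 175824 / 665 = 264.40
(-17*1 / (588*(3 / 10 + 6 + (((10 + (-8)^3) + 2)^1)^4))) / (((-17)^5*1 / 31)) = 155 / 15346983751546975962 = 0.00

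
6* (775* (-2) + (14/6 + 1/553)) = -5135152/553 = -9285.99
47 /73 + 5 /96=4877 /7008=0.70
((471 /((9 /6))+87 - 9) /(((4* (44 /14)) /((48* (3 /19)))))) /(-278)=-24696 /29051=-0.85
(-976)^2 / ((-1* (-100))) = 238144 / 25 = 9525.76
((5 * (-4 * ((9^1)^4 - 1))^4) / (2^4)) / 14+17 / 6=444453774950400119 / 42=10582232736914288.55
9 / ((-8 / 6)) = -27 / 4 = -6.75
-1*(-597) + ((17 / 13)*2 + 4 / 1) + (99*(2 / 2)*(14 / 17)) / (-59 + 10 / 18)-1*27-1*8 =32968551 / 58123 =567.22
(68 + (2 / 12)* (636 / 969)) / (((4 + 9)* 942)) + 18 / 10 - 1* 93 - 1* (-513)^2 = -7809859816292 / 29665935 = -263260.19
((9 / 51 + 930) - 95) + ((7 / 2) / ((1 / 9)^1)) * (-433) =-435347 / 34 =-12804.32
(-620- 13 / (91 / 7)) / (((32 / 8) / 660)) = -102465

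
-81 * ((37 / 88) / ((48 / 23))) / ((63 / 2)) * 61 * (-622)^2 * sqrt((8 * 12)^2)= -90375908958 / 77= -1173713103.35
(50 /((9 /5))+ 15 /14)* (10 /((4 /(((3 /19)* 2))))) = 18175 /798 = 22.78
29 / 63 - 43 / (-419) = 14860 / 26397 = 0.56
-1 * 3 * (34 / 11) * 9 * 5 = -4590 / 11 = -417.27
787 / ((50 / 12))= 4722 / 25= 188.88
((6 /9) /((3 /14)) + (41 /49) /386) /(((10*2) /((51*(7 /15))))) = 9009337 /2431800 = 3.70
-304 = -304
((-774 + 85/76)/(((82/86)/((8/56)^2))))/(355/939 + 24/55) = -130443753165/6422041724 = -20.31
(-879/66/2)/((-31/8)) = 586/341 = 1.72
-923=-923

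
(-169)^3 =-4826809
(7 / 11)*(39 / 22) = 273 / 242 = 1.13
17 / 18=0.94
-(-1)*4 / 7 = 4 / 7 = 0.57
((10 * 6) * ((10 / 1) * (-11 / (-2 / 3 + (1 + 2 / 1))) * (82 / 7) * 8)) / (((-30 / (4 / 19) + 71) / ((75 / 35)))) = 35424000 / 4459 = 7944.38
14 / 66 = 7 / 33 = 0.21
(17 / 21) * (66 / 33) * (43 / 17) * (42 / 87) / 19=172 / 1653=0.10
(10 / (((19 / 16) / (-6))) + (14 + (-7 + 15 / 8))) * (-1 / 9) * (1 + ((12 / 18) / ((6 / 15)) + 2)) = 44317 / 2052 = 21.60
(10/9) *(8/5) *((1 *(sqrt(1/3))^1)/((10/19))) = 152 *sqrt(3)/135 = 1.95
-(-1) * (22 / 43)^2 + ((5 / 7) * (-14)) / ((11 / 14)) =-253536 / 20339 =-12.47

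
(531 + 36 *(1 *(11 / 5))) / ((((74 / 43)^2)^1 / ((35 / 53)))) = 39489093 / 290228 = 136.06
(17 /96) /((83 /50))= 425 /3984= 0.11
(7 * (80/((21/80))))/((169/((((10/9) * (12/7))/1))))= 256000/10647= 24.04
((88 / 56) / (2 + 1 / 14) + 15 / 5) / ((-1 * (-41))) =109 / 1189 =0.09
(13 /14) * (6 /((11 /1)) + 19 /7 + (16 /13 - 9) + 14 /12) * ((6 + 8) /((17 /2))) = -1181 /231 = -5.11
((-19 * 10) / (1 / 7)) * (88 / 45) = -23408 / 9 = -2600.89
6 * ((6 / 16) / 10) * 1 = 9 / 40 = 0.22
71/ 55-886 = -48659/ 55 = -884.71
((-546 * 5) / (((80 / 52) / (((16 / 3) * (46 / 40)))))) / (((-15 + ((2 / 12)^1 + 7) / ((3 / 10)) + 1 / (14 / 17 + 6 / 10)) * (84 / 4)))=-54.03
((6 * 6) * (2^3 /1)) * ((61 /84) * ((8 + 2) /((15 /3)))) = 2928 /7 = 418.29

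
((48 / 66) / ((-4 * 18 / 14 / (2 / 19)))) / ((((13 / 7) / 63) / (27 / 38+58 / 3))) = -10.12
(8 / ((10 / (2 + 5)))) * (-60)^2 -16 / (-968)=2439362 / 121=20160.02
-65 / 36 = -1.81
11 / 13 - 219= -2836 / 13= -218.15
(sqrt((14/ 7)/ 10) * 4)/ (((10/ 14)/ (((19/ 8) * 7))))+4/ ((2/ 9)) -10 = 49.64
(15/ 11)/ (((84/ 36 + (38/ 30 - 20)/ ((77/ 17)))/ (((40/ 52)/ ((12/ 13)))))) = -875/ 1388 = -0.63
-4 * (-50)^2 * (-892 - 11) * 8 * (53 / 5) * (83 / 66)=10592792000 / 11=962981090.91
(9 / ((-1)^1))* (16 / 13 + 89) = -10557 / 13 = -812.08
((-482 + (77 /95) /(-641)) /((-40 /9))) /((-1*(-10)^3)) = 264163203 /2435800000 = 0.11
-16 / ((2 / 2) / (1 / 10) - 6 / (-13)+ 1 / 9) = -1872 / 1237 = -1.51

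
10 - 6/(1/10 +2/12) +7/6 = -34/3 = -11.33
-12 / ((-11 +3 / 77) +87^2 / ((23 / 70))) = -10626 / 20388749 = -0.00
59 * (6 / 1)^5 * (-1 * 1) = -458784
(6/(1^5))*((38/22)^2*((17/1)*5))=184110/121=1521.57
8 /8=1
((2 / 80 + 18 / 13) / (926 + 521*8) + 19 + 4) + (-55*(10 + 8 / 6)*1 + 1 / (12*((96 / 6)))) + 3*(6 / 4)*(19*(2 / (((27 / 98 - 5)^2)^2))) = -599.98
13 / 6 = 2.17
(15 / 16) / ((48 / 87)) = 435 / 256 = 1.70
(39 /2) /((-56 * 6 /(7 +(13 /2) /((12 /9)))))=-1235 /1792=-0.69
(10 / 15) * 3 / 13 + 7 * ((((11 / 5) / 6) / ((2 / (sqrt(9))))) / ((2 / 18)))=9049 / 260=34.80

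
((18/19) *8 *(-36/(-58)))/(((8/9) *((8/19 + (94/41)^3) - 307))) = -66991212/3728276047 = -0.02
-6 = -6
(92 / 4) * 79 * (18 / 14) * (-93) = -1520829 / 7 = -217261.29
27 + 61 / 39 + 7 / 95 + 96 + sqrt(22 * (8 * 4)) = 8 * sqrt(11) + 461783 / 3705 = 151.17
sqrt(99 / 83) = 3 * sqrt(913) / 83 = 1.09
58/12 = 29/6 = 4.83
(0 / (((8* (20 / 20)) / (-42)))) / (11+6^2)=0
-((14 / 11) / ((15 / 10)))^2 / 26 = -392 / 14157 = -0.03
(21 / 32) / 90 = 7 / 960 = 0.01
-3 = -3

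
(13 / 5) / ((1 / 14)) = 182 / 5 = 36.40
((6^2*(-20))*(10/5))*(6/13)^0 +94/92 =-66193/46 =-1438.98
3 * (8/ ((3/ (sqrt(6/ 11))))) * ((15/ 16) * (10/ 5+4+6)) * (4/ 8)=45 * sqrt(66)/ 11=33.23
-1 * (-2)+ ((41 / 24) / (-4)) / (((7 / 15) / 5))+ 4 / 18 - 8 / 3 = -10121 / 2016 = -5.02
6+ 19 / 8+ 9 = 139 / 8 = 17.38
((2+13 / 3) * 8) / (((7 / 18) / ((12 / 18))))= 608 / 7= 86.86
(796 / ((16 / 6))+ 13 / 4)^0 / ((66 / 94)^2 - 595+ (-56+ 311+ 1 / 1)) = -2209 / 747762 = -0.00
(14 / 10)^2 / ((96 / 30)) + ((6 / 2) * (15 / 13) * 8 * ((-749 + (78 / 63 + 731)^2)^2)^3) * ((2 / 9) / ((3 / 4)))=4436665613239265007546069696425068332429712748659870951 / 22950181835526319920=193317231429139057963619100000000000.00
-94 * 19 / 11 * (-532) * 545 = 517832840 / 11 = 47075712.73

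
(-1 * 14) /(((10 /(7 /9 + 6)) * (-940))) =427 /42300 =0.01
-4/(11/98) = -392/11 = -35.64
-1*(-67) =67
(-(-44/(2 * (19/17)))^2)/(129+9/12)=-559504/187359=-2.99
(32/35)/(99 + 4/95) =0.01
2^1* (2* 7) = 28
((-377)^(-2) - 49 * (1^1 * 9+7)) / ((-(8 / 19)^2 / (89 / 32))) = 3580106678415 / 291080192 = 12299.38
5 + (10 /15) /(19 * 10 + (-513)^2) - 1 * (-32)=29232851 /790077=37.00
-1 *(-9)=9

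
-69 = -69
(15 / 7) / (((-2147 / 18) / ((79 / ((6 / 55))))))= -13.01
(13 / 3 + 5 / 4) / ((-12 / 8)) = -67 / 18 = -3.72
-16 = -16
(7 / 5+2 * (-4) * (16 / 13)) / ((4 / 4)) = -549 / 65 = -8.45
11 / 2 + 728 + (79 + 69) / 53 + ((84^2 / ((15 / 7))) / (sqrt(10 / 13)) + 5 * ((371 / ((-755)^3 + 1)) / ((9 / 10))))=151150496807701 / 205285952898 + 8232 * sqrt(130) / 25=4490.66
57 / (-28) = -57 / 28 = -2.04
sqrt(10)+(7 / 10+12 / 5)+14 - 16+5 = sqrt(10)+61 / 10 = 9.26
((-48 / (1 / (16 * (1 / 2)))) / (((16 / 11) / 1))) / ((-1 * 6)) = 44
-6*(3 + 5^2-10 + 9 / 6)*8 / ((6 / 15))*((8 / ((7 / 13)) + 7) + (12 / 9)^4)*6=-7376200 / 21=-351247.62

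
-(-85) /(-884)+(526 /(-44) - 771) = -447905 /572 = -783.05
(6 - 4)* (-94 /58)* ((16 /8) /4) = -47 /29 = -1.62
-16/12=-4/3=-1.33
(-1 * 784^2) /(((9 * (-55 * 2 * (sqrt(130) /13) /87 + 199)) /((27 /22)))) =-18053371469952 /42861484567 - 802126080 * sqrt(130) /3896498597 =-423.55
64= 64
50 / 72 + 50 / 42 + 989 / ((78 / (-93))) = -3856859 / 3276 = -1177.31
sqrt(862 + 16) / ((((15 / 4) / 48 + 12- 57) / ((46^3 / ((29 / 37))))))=-10021376 * sqrt(878) / 3625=-81915.60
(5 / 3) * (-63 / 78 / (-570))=7 / 2964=0.00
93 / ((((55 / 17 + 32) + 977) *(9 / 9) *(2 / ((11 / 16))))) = 5797 / 183552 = 0.03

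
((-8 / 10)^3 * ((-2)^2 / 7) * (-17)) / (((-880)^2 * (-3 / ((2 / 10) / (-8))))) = 17 / 317625000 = 0.00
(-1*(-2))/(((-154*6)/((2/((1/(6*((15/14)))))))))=-15/539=-0.03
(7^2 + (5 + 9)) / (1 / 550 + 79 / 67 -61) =-2321550 / 2204333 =-1.05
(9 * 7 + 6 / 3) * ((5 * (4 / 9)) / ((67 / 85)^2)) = 232.48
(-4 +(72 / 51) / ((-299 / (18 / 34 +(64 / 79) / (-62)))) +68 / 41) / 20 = -5084181198 / 43382210495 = -0.12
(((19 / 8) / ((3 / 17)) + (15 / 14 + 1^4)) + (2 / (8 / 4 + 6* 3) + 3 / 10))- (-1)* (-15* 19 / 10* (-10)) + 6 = 257821 / 840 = 306.93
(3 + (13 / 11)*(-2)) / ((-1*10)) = -7 / 110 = -0.06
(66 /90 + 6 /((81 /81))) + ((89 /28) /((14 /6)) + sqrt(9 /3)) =sqrt(3) + 23801 /2940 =9.83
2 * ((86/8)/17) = 43/34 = 1.26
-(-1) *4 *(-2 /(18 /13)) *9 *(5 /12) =-65 /3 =-21.67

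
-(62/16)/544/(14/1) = -31/60928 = -0.00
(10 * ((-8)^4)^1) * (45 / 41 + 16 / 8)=5201920 / 41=126876.10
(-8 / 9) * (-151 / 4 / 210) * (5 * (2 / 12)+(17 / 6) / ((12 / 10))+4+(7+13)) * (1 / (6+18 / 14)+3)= 1182632 / 86751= 13.63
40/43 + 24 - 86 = -2626/43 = -61.07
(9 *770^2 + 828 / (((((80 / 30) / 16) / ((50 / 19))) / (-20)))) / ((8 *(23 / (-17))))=-409776075 / 874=-468851.34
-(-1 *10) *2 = 20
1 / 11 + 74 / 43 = 857 / 473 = 1.81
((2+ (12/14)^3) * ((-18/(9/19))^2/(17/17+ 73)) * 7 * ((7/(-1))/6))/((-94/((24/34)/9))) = 651244/1862469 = 0.35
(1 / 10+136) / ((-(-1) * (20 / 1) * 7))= 1361 / 1400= 0.97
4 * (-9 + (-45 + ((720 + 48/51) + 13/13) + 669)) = 90912/17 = 5347.76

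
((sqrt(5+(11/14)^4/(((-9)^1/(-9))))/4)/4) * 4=3 * sqrt(22969)/784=0.58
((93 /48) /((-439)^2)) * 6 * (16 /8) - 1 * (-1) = 770977 /770884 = 1.00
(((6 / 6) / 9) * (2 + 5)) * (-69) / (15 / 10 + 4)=-322 / 33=-9.76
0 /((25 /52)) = 0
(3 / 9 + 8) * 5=125 / 3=41.67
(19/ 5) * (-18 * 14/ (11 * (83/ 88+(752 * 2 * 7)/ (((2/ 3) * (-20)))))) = 38304/ 347009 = 0.11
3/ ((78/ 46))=23/ 13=1.77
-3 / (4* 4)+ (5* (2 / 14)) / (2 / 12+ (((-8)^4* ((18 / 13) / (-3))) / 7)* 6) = -532035 / 2830864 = -0.19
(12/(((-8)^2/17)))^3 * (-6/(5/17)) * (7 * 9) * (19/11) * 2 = -8097945597/56320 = -143784.55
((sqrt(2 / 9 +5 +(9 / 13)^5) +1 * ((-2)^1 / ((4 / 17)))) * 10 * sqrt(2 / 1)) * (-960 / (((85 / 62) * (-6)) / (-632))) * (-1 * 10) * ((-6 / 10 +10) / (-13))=-2357309440 * sqrt(116884378) / 1456611 +589327360 * sqrt(2) / 13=46613862.44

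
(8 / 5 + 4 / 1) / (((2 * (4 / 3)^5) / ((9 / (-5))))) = -1.20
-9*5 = -45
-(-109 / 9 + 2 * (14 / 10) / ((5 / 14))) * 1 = 961 / 225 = 4.27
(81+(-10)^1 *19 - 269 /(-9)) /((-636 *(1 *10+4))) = 89 /10017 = 0.01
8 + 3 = 11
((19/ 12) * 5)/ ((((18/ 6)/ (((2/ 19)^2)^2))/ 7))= 140/ 61731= 0.00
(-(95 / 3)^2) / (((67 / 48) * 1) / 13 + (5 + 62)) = -75088 / 5025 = -14.94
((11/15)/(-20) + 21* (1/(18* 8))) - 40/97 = -35293/116400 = -0.30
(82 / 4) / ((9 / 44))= 902 / 9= 100.22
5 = 5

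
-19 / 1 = -19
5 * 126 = 630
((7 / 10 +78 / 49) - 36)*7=-16517 / 70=-235.96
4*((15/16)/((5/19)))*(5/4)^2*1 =1425/64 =22.27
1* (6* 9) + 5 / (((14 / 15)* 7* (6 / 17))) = 11009 / 196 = 56.17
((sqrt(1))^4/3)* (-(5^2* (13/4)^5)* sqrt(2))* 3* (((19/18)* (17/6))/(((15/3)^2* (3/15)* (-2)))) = 599638195* sqrt(2)/221184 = 3833.99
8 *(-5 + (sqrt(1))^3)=-32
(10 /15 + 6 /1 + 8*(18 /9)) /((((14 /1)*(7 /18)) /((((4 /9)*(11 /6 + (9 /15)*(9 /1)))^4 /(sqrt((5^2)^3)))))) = 49234751552 /13839609375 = 3.56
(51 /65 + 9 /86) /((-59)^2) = 4971 /19458790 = 0.00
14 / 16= 7 / 8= 0.88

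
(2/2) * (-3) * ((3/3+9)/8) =-15/4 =-3.75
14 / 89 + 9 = 815 / 89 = 9.16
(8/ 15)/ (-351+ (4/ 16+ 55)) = -32/ 17745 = -0.00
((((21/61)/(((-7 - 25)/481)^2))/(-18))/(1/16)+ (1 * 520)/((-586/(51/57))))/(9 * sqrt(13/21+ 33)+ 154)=-4915378639171/9581243452800+ 9119440889 * sqrt(14826)/6387495635200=-0.34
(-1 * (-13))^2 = 169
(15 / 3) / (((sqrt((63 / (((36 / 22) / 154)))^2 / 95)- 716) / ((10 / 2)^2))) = -8502500 / 13549279- 741125 * sqrt(95) / 13549279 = -1.16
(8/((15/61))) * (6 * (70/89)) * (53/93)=724192/8277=87.49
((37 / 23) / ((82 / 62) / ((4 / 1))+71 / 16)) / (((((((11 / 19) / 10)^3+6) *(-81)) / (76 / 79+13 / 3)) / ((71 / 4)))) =-560810688532000 / 8595050655682953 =-0.07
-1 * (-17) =17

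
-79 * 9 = -711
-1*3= -3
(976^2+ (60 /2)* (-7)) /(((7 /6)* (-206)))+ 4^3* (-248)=-14300810 /721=-19834.69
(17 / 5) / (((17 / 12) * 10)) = 6 / 25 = 0.24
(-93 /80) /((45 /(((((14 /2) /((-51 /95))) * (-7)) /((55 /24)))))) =-28861 /28050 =-1.03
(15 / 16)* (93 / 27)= 155 / 48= 3.23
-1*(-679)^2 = -461041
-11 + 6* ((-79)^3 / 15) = -986133 / 5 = -197226.60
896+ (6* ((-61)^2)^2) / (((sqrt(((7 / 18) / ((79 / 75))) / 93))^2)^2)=161433317211985304 / 30625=5271291990595.44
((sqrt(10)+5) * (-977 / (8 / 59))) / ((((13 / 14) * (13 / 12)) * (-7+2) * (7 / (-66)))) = -11413314 / 169-11413314 * sqrt(10) / 845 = -110246.91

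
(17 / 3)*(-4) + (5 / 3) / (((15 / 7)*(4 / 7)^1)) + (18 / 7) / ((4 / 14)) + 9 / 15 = -2107 / 180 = -11.71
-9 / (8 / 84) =-189 / 2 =-94.50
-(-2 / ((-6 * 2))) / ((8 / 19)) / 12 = -19 / 576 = -0.03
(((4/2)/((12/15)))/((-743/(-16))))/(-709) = -40/526787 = -0.00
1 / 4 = 0.25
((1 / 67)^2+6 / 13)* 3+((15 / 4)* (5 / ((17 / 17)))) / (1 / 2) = 4538457 / 116714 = 38.89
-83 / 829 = -0.10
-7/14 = -1/2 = -0.50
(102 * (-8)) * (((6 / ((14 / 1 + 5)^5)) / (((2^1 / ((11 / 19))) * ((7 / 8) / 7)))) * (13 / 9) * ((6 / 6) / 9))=-311168 / 423412929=-0.00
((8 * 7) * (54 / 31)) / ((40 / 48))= 18144 / 155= 117.06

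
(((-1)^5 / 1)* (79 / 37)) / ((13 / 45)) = -3555 / 481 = -7.39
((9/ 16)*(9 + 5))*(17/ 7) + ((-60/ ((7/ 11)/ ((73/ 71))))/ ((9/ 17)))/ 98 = 10085947/ 584472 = 17.26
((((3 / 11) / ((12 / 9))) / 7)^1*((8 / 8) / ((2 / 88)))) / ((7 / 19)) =171 / 49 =3.49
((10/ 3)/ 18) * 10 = 1.85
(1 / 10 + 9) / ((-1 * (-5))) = 91 / 50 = 1.82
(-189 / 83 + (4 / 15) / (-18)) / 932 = -25681 / 10443060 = -0.00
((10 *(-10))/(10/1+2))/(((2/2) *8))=-25/24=-1.04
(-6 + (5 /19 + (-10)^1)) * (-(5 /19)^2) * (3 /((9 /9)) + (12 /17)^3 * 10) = 7.10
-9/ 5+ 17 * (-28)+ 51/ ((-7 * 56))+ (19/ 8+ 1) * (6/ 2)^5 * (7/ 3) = 1406981/ 980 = 1435.69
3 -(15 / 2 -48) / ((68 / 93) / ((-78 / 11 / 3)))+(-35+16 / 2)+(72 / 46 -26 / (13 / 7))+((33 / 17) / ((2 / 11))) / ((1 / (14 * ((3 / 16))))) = -9588145 / 68816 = -139.33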